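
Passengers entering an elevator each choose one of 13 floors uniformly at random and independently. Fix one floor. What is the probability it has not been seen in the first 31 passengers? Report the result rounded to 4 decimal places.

Each passenger misses the fixed floor with probability (13-1)/13 = 12/13, independently.
P(still missing after 31) = (12/13)^31 = 0.08363.

0.0836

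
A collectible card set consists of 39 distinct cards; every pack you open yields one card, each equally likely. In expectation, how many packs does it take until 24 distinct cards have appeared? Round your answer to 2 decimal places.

Going from k to k+1 distinct takes a geometric number of packs with mean 39/(39-k).
Sum over k = 0,...,23: E = 39/39 + 39/38 + 39/37 + ... + 39/17 + 39/16 = 36.477.

36.48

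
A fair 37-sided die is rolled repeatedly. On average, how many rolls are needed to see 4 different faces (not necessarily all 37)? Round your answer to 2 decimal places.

Going from k to k+1 distinct takes a geometric number of rolls with mean 37/(37-k).
Sum over k = 0,...,3: E = 37/37 + 37/36 + 37/35 + 37/34 = 4.173.

4.17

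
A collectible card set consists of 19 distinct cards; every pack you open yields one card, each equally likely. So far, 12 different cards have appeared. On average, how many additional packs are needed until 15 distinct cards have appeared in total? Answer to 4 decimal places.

9.6810

The wait to go from k to k+1 distinct cards is geometric with mean 19/(19-k).
Sum over k = 12,...,14: E = 19/7 + 19/6 + 19/5 = 9.68095.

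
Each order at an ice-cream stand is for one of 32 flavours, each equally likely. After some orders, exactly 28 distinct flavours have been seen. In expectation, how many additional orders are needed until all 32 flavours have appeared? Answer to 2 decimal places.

The wait to go from k to k+1 distinct flavours is geometric with mean 32/(32-k).
Sum over k = 28,...,31: E = 32/4 + 32/3 + 32/2 + 32/1 = 66.667.

66.67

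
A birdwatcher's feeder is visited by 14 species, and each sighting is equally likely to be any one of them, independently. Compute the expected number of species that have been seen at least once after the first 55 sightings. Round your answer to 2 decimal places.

For each species, P(seen in 55 sightings) = 1 - (13/14)^55 = 0.983.
By linearity of expectation, E[distinct seen] = 14·(1 - (13/14)^55) = 13.762.

13.76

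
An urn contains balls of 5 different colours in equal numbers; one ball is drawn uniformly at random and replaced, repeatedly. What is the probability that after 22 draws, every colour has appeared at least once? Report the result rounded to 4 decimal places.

0.9632

By inclusion–exclusion over which colours are missing,
P(all seen) = Σ_{j=0}^{5} (-1)^j C(5,j)((5-j)/5)^22
= 1.00000 - 0.03689 + 0.00013 - 0.00000 + 0.00000 - 0.00000
= 0.96324.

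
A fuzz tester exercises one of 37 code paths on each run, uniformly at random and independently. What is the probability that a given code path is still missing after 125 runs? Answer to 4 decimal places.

On each run the fixed code path fails to appear with probability 36/37.
P(still missing after 125) = (36/37)^125 = 0.03255.

0.0326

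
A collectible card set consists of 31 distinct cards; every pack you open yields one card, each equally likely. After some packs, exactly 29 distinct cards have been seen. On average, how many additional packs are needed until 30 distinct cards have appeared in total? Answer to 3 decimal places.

15.500

From k distinct to k+1 distinct takes on average 31/(31-k) packs.
Only the k = 29 term is needed: E = 31/2 = 15.5000.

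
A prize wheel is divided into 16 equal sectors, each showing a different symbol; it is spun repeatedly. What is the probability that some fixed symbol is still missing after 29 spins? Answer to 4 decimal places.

On each spin the fixed symbol fails to appear with probability 15/16.
P(still missing after 29) = (15/16)^29 = 0.15387.

0.1539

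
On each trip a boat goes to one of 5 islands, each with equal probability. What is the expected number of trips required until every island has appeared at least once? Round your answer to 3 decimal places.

11.417

After k distinct islands have appeared, the next trip gives a new one with probability (5-k)/5, so the expected wait for the (k+1)-th is 5/(5-k).
E[T] = 5/5 + 5/4 + 5/3 + 5/2 + 5/1 = 5·H_{5}.
H_{5} = 2.2833, so E[T] = 11.4167.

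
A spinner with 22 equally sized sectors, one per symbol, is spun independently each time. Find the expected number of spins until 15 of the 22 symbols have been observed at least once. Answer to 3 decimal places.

24.155

With k distinct symbols already seen, the next new one arrives after an expected 22/(22-k) spins.
Sum over k = 0,...,14: E = 22/22 + 22/21 + 22/20 + ... + 22/9 + 22/8 = 24.1550.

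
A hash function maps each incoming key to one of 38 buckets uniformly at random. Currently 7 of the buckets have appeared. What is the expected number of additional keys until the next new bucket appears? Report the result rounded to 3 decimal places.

1.226

Each key yields a new bucket with probability (38-7)/38 = 31/38, so the wait is geometric with mean 38/31.
E = 38/31 = 1.2258.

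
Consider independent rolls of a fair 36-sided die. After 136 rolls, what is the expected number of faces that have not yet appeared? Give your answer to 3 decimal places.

0.781

For each face, P(unseen after 136) = (35/36)^136 = 0.0217.
By linearity of expectation, E[unseen] = 36·(35/36)^136 = 0.7806.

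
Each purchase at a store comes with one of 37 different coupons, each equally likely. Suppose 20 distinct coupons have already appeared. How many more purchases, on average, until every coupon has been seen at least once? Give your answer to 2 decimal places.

The wait to go from k to k+1 distinct coupons is geometric with mean 37/(37-k).
Sum over k = 20,...,36: E = 37/17 + 37/16 + 37/15 + ... + 37/2 + 37/1 = 127.263.

127.26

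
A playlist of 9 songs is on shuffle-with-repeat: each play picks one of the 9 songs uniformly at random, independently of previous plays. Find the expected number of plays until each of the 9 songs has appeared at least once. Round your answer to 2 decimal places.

25.46

Split into phases: going from k distinct to k+1 distinct takes on average 9/(9-k) plays.
E[T] = 9/9 + 9/8 + 9/7 + ... + 9/2 + 9/1 = 9·H_{9}.
H_{9} = 2.829, so E[T] = 25.461.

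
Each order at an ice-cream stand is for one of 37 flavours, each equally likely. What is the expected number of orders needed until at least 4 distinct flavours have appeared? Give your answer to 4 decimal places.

With k distinct flavours already seen, the next new one arrives after an expected 37/(37-k) orders.
Sum over k = 0,...,3: E = 37/37 + 37/36 + 37/35 + 37/34 = 4.17316.

4.1732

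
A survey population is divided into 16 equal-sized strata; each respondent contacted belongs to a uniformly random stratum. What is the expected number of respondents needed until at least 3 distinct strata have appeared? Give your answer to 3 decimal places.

With k distinct strata already seen, the next new one arrives after an expected 16/(16-k) respondents.
Sum over k = 0,...,2: E = 16/16 + 16/15 + 16/14 = 3.2095.

3.210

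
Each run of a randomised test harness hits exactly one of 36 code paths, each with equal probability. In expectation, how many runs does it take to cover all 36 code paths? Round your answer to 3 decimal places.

The wait to go from k to k+1 distinct code paths is geometric with mean 36/(36-k).
E[T] = 36/36 + 36/35 + 36/34 + ... + 36/2 + 36/1 = 36·H_{36}.
H_{36} = 4.1746, so E[T] = 150.2841.

150.284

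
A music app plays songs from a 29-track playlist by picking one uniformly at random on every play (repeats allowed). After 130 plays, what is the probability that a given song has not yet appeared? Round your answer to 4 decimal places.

Each play misses the fixed song with probability (29-1)/29 = 28/29, independently.
P(still missing after 130) = (28/29)^130 = 0.01044.

0.0104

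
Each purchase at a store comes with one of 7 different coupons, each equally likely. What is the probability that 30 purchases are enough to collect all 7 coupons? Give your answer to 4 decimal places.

0.9322

By inclusion–exclusion over which coupons are missing,
P(all seen) = Σ_{j=0}^{7} (-1)^j C(7,j)((7-j)/7)^30
= 1.00000 - 0.06866 + 0.00087 - 0.00000 + 0.00000 - 0.00000 + 0.00000 - 0.00000
= 0.93221.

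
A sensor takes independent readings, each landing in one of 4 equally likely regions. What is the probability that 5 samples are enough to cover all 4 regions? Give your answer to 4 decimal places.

Let A_i be the event that region i is missing after 5 samples. By inclusion–exclusion on the A_i,
P(all seen) = Σ_{j=0}^{4} (-1)^j C(4,j)((4-j)/4)^5
= 1.00000 - 0.94922 + 0.18750 - 0.00391 + 0.00000
= 0.23438.

0.2344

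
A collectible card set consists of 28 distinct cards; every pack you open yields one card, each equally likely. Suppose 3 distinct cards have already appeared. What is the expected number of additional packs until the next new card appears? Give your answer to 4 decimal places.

Each pack yields a new card with probability (28-3)/28 = 25/28, so the wait is geometric with mean 28/25.
E = 28/25 = 1.12000.

1.1200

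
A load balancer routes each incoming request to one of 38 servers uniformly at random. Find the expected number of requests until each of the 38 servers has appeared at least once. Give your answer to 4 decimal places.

The wait to go from k to k+1 distinct servers is geometric with mean 38/(38-k).
E[T] = 38/38 + 38/37 + 38/36 + ... + 38/2 + 38/1 = 38·H_{38}.
H_{38} = 4.22790, so E[T] = 160.66028.

160.6603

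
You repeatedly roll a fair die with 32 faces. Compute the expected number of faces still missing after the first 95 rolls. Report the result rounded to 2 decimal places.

For each face, P(unseen after 95) = (31/32)^95 = 0.049.
By linearity of expectation, E[unseen] = 32·(31/32)^95 = 1.568.

1.57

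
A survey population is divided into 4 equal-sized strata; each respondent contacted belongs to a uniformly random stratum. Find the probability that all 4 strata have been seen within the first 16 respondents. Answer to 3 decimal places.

0.960

Let A_i be the event that stratum i is missing after 16 respondents. By inclusion–exclusion on the A_i,
P(all seen) = Σ_{j=0}^{4} (-1)^j C(4,j)((4-j)/4)^16
= 1.0000 - 0.0401 + 0.0001 - 0.0000 + 0.0000
= 0.9600.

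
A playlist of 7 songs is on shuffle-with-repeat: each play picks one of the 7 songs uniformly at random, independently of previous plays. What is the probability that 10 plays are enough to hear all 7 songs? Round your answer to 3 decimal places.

0.105

Let A_i be the event that song i is missing after 10 plays. By inclusion–exclusion on the A_i,
P(all seen) = Σ_{j=0}^{7} (-1)^j C(7,j)((7-j)/7)^10
= 1.0000 - 1.4984 + 0.7260 - 0.1299 + 0.0073 - 0.0001 + 0.0000 - 0.0000
= 0.1049.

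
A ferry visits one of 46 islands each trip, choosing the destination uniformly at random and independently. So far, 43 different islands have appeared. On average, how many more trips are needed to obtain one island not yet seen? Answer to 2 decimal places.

15.33

Each trip yields a new island with probability (46-43)/46 = 3/46, so the wait is geometric with mean 46/3.
E = 46/3 = 15.333.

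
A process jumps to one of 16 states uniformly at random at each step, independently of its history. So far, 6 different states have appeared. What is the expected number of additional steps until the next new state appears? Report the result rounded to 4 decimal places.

1.6000

The number of steps until the next new state is geometric with success probability 10/16, so its mean is 16/10.
E = 16/10 = 1.60000.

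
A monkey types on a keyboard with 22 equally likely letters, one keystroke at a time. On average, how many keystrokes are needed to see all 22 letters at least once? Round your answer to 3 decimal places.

81.198

Split into phases: going from k distinct to k+1 distinct takes on average 22/(22-k) keystrokes.
E[T] = 22/22 + 22/21 + 22/20 + ... + 22/2 + 22/1 = 22·H_{22}.
H_{22} = 3.6908, so E[T] = 81.1979.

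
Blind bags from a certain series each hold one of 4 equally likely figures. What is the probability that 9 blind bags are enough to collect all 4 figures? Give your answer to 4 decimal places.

0.7114

By inclusion–exclusion over which figures are missing,
P(all seen) = Σ_{j=0}^{4} (-1)^j C(4,j)((4-j)/4)^9
= 1.00000 - 0.30034 + 0.01172 - 0.00002 + 0.00000
= 0.71136.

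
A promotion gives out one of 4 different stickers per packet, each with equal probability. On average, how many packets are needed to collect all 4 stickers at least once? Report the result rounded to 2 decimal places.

After k distinct stickers have appeared, the next packet gives a new one with probability (4-k)/4, so the expected wait for the (k+1)-th is 4/(4-k).
E[T] = 4/4 + 4/3 + 4/2 + 4/1 = 4·H_{4}.
H_{4} = 2.083, so E[T] = 8.333.

8.33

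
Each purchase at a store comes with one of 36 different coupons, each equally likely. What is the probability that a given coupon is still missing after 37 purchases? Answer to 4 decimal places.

On each purchase the fixed coupon fails to appear with probability 35/36.
P(still missing after 37) = (35/36)^37 = 0.35263.

0.3526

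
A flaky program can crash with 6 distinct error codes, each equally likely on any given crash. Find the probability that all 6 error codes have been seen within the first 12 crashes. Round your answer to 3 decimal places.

0.438

Let A_i be the event that error code i is missing after 12 crashes. By inclusion–exclusion on the A_i,
P(all seen) = Σ_{j=0}^{6} (-1)^j C(6,j)((6-j)/6)^12
= 1.0000 - 0.6729 + 0.1156 - 0.0049 + 0.0000 - 0.0000 + 0.0000
= 0.4378.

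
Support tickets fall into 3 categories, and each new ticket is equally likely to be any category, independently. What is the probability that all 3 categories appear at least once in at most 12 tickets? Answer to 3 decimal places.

Let A_i be the event that category i is missing after 12 tickets. By inclusion–exclusion on the A_i,
P(all seen) = Σ_{j=0}^{3} (-1)^j C(3,j)((3-j)/3)^12
= 1.0000 - 0.0231 + 0.0000 - 0.0000
= 0.9769.

0.977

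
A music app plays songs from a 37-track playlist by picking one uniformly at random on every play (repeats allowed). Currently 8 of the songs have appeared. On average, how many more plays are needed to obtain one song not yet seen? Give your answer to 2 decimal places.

1.28

The number of plays until the next new song is geometric with success probability 29/37, so its mean is 37/29.
E = 37/29 = 1.276.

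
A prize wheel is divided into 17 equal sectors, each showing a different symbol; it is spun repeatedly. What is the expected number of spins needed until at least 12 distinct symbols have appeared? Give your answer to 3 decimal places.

19.656

Going from k to k+1 distinct takes a geometric number of spins with mean 17/(17-k).
Sum over k = 0,...,11: E = 17/17 + 17/16 + 17/15 + ... + 17/7 + 17/6 = 19.6557.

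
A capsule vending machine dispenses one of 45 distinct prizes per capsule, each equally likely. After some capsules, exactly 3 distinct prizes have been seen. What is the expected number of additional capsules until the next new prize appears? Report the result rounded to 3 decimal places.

1.071

The number of capsules until the next new prize is geometric with success probability 42/45, so its mean is 45/42.
E = 45/42 = 1.0714.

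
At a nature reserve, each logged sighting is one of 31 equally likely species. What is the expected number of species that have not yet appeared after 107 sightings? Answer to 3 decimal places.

For each species, P(unseen after 107) = (30/31)^107 = 0.0299.
By linearity of expectation, E[unseen] = 31·(30/31)^107 = 0.9282.

0.928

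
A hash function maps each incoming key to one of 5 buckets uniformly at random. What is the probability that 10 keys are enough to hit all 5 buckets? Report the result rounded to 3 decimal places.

0.523

By inclusion–exclusion over which buckets are missing,
P(all seen) = Σ_{j=0}^{5} (-1)^j C(5,j)((5-j)/5)^10
= 1.0000 - 0.5369 + 0.0605 - 0.0010 + 0.0000 - 0.0000
= 0.5225.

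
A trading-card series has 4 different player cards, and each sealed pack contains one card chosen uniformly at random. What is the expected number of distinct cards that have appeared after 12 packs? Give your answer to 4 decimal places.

For each card, P(seen in 12 packs) = 1 - (3/4)^12 = 0.96832.
By linearity of expectation, E[distinct seen] = 4·(1 - (3/4)^12) = 3.87329.

3.8733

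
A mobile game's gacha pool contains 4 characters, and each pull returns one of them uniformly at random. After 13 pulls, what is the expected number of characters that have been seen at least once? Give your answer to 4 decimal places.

3.9050

For each character, P(seen in 13 pulls) = 1 - (3/4)^13 = 0.97624.
By linearity of expectation, E[distinct seen] = 4·(1 - (3/4)^13) = 3.90497.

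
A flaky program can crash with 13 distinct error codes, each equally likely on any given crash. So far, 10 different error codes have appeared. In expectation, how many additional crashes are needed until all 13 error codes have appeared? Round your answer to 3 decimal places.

23.833

The wait to go from k to k+1 distinct error codes is geometric with mean 13/(13-k).
Sum over k = 10,...,12: E = 13/3 + 13/2 + 13/1 = 23.8333.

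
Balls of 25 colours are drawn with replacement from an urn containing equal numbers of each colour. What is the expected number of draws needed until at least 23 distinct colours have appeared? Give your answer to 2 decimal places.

57.90

With k distinct colours already seen, the next new one arrives after an expected 25/(25-k) draws.
Sum over k = 0,...,22: E = 25/25 + 25/24 + 25/23 + ... + 25/4 + 25/3 = 57.899.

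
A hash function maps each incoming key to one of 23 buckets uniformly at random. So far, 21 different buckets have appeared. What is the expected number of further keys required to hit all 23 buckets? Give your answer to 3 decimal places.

34.500

The wait to go from k to k+1 distinct buckets is geometric with mean 23/(23-k).
Sum over k = 21,...,22: E = 23/2 + 23/1 = 34.5000.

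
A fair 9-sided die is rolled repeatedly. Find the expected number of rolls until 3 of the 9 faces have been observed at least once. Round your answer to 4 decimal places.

Going from k to k+1 distinct takes a geometric number of rolls with mean 9/(9-k).
Sum over k = 0,...,2: E = 9/9 + 9/8 + 9/7 = 3.41071.

3.4107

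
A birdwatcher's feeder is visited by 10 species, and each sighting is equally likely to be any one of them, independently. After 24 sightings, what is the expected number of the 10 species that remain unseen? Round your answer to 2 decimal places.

For each species, P(unseen after 24) = (9/10)^24 = 0.080.
By linearity of expectation, E[unseen] = 10·(9/10)^24 = 0.798.

0.80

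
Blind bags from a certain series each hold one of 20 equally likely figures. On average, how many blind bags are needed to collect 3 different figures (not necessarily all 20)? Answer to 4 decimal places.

Going from k to k+1 distinct takes a geometric number of blind bags with mean 20/(20-k).
Sum over k = 0,...,2: E = 20/20 + 20/19 + 20/18 = 3.16374.

3.1637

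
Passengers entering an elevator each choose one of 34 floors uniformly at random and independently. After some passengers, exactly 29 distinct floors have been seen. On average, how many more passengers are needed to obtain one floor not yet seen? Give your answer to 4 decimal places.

6.8000

The number of passengers until the next new floor is geometric with success probability 5/34, so its mean is 34/5.
E = 34/5 = 6.80000.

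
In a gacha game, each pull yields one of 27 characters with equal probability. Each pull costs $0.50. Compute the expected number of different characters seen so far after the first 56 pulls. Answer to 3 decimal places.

For each character, P(seen in 56 pulls) = 1 - (26/27)^56 = 0.8792.
By linearity of expectation, E[distinct seen] = 27·(1 - (26/27)^56) = 23.7379.

23.738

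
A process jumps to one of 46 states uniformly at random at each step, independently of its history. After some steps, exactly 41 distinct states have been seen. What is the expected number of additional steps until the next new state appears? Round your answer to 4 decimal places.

9.2000

Each step yields a new state with probability (46-41)/46 = 5/46, so the wait is geometric with mean 46/5.
E = 46/5 = 9.20000.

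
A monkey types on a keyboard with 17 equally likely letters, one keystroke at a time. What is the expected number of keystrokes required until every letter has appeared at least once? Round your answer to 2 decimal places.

58.47

The wait to go from k to k+1 distinct letters is geometric with mean 17/(17-k).
E[T] = 17/17 + 17/16 + 17/15 + ... + 17/2 + 17/1 = 17·H_{17}.
H_{17} = 3.440, so E[T] = 58.472.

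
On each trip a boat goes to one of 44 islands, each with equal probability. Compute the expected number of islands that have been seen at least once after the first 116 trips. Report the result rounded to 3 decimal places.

40.943

For each island, P(seen in 116 trips) = 1 - (43/44)^116 = 0.9305.
By linearity of expectation, E[distinct seen] = 44·(1 - (43/44)^116) = 40.9431.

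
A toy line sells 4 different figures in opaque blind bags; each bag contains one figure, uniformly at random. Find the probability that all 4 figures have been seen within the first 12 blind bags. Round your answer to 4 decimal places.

0.8748

By inclusion–exclusion over which figures are missing,
P(all seen) = Σ_{j=0}^{4} (-1)^j C(4,j)((4-j)/4)^12
= 1.00000 - 0.12671 + 0.00146 - 0.00000 + 0.00000
= 0.87476.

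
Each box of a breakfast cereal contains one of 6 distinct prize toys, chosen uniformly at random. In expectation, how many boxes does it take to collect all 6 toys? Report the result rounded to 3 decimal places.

The wait to go from k to k+1 distinct toys is geometric with mean 6/(6-k).
E[T] = 6/6 + 6/5 + 6/4 + 6/3 + 6/2 + 6/1 = 6·H_{6}.
H_{6} = 2.4500, so E[T] = 14.7000.

14.700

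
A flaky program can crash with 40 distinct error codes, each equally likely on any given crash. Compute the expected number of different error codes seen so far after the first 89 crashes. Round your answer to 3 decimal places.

35.798

For each error code, P(seen in 89 crashes) = 1 - (39/40)^89 = 0.8949.
By linearity of expectation, E[distinct seen] = 40·(1 - (39/40)^89) = 35.7979.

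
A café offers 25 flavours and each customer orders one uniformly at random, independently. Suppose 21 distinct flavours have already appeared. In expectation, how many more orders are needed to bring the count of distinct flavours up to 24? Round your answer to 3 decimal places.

27.083

With k distinct flavours already seen, the next new one takes an expected 25/(25-k) orders.
Sum over k = 21,...,23: E = 25/4 + 25/3 + 25/2 = 27.0833.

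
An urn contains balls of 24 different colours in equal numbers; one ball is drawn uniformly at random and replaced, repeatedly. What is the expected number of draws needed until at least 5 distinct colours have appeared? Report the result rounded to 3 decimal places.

5.477

Going from k to k+1 distinct takes a geometric number of draws with mean 24/(24-k).
Sum over k = 0,...,4: E = 24/24 + 24/23 + 24/22 + 24/21 + 24/20 = 5.4772.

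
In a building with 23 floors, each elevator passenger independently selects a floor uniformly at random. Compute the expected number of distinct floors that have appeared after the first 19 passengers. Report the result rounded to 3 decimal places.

For each floor, P(seen in 19 passengers) = 1 - (22/23)^19 = 0.5703.
By linearity of expectation, E[distinct seen] = 23·(1 - (22/23)^19) = 13.1161.

13.116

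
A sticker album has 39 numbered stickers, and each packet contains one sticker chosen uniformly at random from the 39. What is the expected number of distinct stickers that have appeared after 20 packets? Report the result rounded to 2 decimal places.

For each sticker, P(seen in 20 packets) = 1 - (38/39)^20 = 0.405.
By linearity of expectation, E[distinct seen] = 39·(1 - (38/39)^20) = 15.802.

15.80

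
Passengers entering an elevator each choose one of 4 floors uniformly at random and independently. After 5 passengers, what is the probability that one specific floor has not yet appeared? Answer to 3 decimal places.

0.237

Each passenger misses the fixed floor with probability (4-1)/4 = 3/4, independently.
P(still missing after 5) = (3/4)^5 = 0.2373.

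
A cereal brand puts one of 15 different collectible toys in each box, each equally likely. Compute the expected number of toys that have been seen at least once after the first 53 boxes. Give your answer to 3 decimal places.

For each toy, P(seen in 53 boxes) = 1 - (14/15)^53 = 0.9742.
By linearity of expectation, E[distinct seen] = 15·(1 - (14/15)^53) = 14.6127.

14.613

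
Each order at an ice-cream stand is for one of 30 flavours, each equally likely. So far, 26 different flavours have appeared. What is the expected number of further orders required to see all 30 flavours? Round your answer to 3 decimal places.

62.500

With k distinct flavours already seen, the next new one takes an expected 30/(30-k) orders.
Sum over k = 26,...,29: E = 30/4 + 30/3 + 30/2 + 30/1 = 62.5000.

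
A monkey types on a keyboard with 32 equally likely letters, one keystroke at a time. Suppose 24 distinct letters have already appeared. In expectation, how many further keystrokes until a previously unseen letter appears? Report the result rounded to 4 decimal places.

Each keystroke yields a new letter with probability (32-24)/32 = 8/32, so the wait is geometric with mean 32/8.
E = 32/8 = 4.00000.

4.0000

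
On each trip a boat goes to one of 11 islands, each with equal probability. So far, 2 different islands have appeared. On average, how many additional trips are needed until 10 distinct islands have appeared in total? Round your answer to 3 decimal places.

20.119

From k distinct to k+1 distinct takes on average 11/(11-k) trips.
Sum over k = 2,...,9: E = 11/9 + 11/8 + 11/7 + ... + 11/3 + 11/2 = 20.1187.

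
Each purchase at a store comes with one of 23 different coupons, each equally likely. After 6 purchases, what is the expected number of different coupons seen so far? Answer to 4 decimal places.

For each coupon, P(seen in 6 purchases) = 1 - (22/23)^6 = 0.23411.
By linearity of expectation, E[distinct seen] = 23·(1 - (22/23)^6) = 5.38442.

5.3844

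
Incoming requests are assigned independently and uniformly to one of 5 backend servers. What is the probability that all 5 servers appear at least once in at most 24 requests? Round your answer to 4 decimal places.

0.9764

By inclusion–exclusion over which servers are missing,
P(all seen) = Σ_{j=0}^{5} (-1)^j C(5,j)((5-j)/5)^24
= 1.00000 - 0.02361 + 0.00005 - 0.00000 + 0.00000 - 0.00000
= 0.97644.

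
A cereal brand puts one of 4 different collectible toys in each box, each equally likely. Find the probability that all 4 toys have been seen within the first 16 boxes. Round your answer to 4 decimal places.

Let A_i be the event that toy i is missing after 16 boxes. By inclusion–exclusion on the A_i,
P(all seen) = Σ_{j=0}^{4} (-1)^j C(4,j)((4-j)/4)^16
= 1.00000 - 0.04009 + 0.00009 - 0.00000 + 0.00000
= 0.96000.

0.9600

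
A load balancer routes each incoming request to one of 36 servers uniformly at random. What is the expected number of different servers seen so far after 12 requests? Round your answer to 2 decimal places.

For each server, P(seen in 12 requests) = 1 - (35/36)^12 = 0.287.
By linearity of expectation, E[distinct seen] = 36·(1 - (35/36)^12) = 10.326.

10.33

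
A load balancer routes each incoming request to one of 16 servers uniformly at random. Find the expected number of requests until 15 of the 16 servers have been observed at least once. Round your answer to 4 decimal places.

38.0917

With k distinct servers already seen, the next new one arrives after an expected 16/(16-k) requests.
Sum over k = 0,...,14: E = 16/16 + 16/15 + 16/14 + ... + 16/3 + 16/2 = 38.09166.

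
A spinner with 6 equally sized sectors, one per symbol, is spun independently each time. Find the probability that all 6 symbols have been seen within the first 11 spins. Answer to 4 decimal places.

Let A_i be the event that symbol i is missing after 11 spins. By inclusion–exclusion on the A_i,
P(all seen) = Σ_{j=0}^{6} (-1)^j C(6,j)((6-j)/6)^11
= 1.00000 - 0.80753 + 0.17342 - 0.00977 + 0.00008 - 0.00000 + 0.00000
= 0.35621.

0.3562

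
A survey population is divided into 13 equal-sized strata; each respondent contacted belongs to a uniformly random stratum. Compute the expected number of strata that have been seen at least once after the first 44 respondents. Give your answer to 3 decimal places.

12.616

For each stratum, P(seen in 44 respondents) = 1 - (12/13)^44 = 0.9705.
By linearity of expectation, E[distinct seen] = 13·(1 - (12/13)^44) = 12.6159.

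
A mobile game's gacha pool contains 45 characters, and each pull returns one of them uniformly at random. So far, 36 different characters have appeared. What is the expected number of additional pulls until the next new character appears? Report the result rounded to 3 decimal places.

5.000

The number of pulls until the next new character is geometric with success probability 9/45, so its mean is 45/9.
E = 45/9 = 5.0000.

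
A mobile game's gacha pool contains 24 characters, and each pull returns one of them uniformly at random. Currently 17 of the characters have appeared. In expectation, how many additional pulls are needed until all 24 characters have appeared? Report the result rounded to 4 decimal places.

With k distinct characters already seen, the next new one takes an expected 24/(24-k) pulls.
Sum over k = 17,...,23: E = 24/7 + 24/6 + 24/5 + ... + 24/2 + 24/1 = 62.22857.

62.2286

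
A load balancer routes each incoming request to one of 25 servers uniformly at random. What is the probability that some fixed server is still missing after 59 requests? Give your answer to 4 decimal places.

Each request misses the fixed server with probability (25-1)/25 = 24/25, independently.
P(still missing after 59) = (24/25)^59 = 0.08995.

0.0900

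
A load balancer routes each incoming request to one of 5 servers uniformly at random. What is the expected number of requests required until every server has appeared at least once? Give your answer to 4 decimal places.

11.4167

Split into phases: going from k distinct to k+1 distinct takes on average 5/(5-k) requests.
E[T] = 5/5 + 5/4 + 5/3 + 5/2 + 5/1 = 5·H_{5}.
H_{5} = 2.28333, so E[T] = 11.41667.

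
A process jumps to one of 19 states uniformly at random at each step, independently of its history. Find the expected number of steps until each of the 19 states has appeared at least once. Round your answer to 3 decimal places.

67.407

After k distinct states have appeared, the next step gives a new one with probability (19-k)/19, so the expected wait for the (k+1)-th is 19/(19-k).
E[T] = 19/19 + 19/18 + 19/17 + ... + 19/2 + 19/1 = 19·H_{19}.
H_{19} = 3.5477, so E[T] = 67.4071.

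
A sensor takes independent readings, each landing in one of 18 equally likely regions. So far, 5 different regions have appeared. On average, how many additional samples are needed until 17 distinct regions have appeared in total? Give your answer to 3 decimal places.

39.242

The wait to go from k to k+1 distinct regions is geometric with mean 18/(18-k).
Sum over k = 5,...,16: E = 18/13 + 18/12 + 18/11 + ... + 18/3 + 18/2 = 39.2424.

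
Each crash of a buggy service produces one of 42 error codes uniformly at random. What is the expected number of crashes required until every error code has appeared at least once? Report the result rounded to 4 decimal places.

Split into phases: going from k distinct to k+1 distinct takes on average 42/(42-k) crashes.
E[T] = 42/42 + 42/41 + 42/40 + ... + 42/2 + 42/1 = 42·H_{42}.
H_{42} = 4.32674, so E[T] = 181.72320.

181.7232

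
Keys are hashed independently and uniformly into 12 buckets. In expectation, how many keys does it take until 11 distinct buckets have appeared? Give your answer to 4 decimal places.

Going from k to k+1 distinct takes a geometric number of keys with mean 12/(12-k).
Sum over k = 0,...,10: E = 12/12 + 12/11 + 12/10 + ... + 12/3 + 12/2 = 25.23853.

25.2385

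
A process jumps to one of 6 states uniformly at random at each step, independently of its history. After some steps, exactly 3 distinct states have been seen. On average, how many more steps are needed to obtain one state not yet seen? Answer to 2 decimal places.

2.00

The number of steps until the next new state is geometric with success probability 3/6, so its mean is 6/3.
E = 6/3 = 2.000.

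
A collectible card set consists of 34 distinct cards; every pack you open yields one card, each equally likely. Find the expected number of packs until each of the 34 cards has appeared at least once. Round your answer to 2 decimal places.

140.02

After k distinct cards have appeared, the next pack gives a new one with probability (34-k)/34, so the expected wait for the (k+1)-th is 34/(34-k).
E[T] = 34/34 + 34/33 + 34/32 + ... + 34/2 + 34/1 = 34·H_{34}.
H_{34} = 4.118, so E[T] = 140.019.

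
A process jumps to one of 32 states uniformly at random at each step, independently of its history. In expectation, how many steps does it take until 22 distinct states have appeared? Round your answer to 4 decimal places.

36.1449

With k distinct states already seen, the next new one arrives after an expected 32/(32-k) steps.
Sum over k = 0,...,21: E = 32/32 + 32/31 + 32/30 + ... + 32/12 + 32/11 = 36.14486.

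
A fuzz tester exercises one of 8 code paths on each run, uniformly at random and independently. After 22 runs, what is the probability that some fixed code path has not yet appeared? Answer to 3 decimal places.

0.053

Each run misses the fixed code path with probability (8-1)/8 = 7/8, independently.
P(still missing after 22) = (7/8)^22 = 0.0530.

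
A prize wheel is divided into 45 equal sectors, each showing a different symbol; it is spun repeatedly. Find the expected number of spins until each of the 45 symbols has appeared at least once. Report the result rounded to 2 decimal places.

Split into phases: going from k distinct to k+1 distinct takes on average 45/(45-k) spins.
E[T] = 45/45 + 45/44 + 45/43 + ... + 45/2 + 45/1 = 45·H_{45}.
H_{45} = 4.395, so E[T] = 197.773.

197.77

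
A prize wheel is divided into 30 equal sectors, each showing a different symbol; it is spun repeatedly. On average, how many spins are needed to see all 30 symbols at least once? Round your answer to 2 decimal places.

119.85

After k distinct symbols have appeared, the next spin gives a new one with probability (30-k)/30, so the expected wait for the (k+1)-th is 30/(30-k).
E[T] = 30/30 + 30/29 + 30/28 + ... + 30/2 + 30/1 = 30·H_{30}.
H_{30} = 3.995, so E[T] = 119.850.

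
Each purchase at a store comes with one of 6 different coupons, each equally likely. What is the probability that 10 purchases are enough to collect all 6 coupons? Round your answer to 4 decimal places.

By inclusion–exclusion over which coupons are missing,
P(all seen) = Σ_{j=0}^{6} (-1)^j C(6,j)((6-j)/6)^10
= 1.00000 - 0.96903 + 0.26012 - 0.01953 + 0.00025 - 0.00000 + 0.00000
= 0.27181.

0.2718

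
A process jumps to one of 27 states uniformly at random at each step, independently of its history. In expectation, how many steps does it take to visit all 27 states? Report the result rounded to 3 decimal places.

105.069

The wait to go from k to k+1 distinct states is geometric with mean 27/(27-k).
E[T] = 27/27 + 27/26 + 27/25 + ... + 27/2 + 27/1 = 27·H_{27}.
H_{27} = 3.8915, so E[T] = 105.0693.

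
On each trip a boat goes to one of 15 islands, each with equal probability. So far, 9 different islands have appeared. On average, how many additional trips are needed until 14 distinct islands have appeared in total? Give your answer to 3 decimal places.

21.750

With k distinct islands already seen, the next new one takes an expected 15/(15-k) trips.
Sum over k = 9,...,13: E = 15/6 + 15/5 + 15/4 + 15/3 + 15/2 = 21.7500.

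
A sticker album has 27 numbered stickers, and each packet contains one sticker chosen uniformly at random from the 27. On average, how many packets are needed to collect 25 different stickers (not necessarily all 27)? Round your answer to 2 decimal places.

Going from k to k+1 distinct takes a geometric number of packets with mean 27/(27-k).
Sum over k = 0,...,24: E = 27/27 + 27/26 + 27/25 + ... + 27/4 + 27/3 = 64.569.

64.57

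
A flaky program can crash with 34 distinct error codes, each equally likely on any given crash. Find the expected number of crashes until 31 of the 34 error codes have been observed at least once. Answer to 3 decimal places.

With k distinct error codes already seen, the next new one arrives after an expected 34/(34-k) crashes.
Sum over k = 0,...,30: E = 34/34 + 34/33 + 34/32 + ... + 34/5 + 34/4 = 77.6858.

77.686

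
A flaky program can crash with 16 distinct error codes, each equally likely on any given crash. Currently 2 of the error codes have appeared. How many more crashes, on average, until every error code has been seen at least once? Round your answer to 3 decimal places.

52.025

With k distinct error codes already seen, the next new one takes an expected 16/(16-k) crashes.
Sum over k = 2,...,15: E = 16/14 + 16/13 + 16/12 + ... + 16/2 + 16/1 = 52.0250.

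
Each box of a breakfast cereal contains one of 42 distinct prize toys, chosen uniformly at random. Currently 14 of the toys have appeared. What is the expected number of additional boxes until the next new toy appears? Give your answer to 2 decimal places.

Each box yields a new toy with probability (42-14)/42 = 28/42, so the wait is geometric with mean 42/28.
E = 42/28 = 1.500.

1.50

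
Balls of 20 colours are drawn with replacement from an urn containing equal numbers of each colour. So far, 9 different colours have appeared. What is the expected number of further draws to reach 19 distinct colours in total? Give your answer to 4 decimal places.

40.3975

With k distinct colours already seen, the next new one takes an expected 20/(20-k) draws.
Sum over k = 9,...,18: E = 20/11 + 20/10 + 20/9 + ... + 20/3 + 20/2 = 40.39755.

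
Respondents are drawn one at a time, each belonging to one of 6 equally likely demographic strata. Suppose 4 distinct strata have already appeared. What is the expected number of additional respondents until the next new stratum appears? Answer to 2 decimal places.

3.00

Each respondent yields a new stratum with probability (6-4)/6 = 2/6, so the wait is geometric with mean 6/2.
E = 6/2 = 3.000.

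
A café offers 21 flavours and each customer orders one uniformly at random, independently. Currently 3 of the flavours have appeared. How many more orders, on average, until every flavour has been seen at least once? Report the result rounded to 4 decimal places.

73.3973

From k distinct to k+1 distinct takes on average 21/(21-k) orders.
Sum over k = 3,...,20: E = 21/18 + 21/17 + 21/16 + ... + 21/2 + 21/1 = 73.39727.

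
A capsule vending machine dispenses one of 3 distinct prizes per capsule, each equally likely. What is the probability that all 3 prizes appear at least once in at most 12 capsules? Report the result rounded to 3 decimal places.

0.977

Let A_i be the event that prize i is missing after 12 capsules. By inclusion–exclusion on the A_i,
P(all seen) = Σ_{j=0}^{3} (-1)^j C(3,j)((3-j)/3)^12
= 1.0000 - 0.0231 + 0.0000 - 0.0000
= 0.9769.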